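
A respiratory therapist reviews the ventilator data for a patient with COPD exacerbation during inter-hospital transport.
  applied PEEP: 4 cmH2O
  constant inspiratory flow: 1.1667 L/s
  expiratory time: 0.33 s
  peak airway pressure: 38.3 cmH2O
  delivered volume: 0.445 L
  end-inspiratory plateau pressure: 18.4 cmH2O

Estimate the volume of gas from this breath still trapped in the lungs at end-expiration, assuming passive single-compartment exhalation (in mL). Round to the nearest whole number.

238

R = (PIP − Pplat)/V̇ = (38.3 − 18.4) / 1.1667 = 19.9/1.1667 = 17.057 cmH2O·s/L.
C = Vt/(Pplat − PEEP) = 445.0 / (18.4 − 4) = 445.0/14.4 = 30.903 mL/cmH2O.
τ = R × C = 17.057 × 0.0309 L/cmH2O = 0.5271 s.
Fraction remaining = e^(−Te/τ) = e^(−0.33/0.5271) = 0.5347.
Trapped volume = 445.0 × 0.5347 = 237.94 mL.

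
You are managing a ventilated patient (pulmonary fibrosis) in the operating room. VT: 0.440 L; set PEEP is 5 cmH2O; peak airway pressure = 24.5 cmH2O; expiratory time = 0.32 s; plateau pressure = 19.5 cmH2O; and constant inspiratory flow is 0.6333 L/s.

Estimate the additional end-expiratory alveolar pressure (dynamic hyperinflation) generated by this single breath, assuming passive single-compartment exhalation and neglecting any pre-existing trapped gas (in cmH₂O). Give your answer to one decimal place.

R = (PIP − Pplat)/V̇ = (24.5 − 19.5) / 0.6333 = 5.0/0.6333 = 7.895 cmH2O·s/L.
C = Vt/(Pplat − PEEP) = 440.0 / (19.5 − 5) = 440.0/14.5 = 30.345 mL/cmH2O.
τ = R × C = 7.895 × 0.03035 L/cmH2O = 0.2396 s.
Fraction remaining = e^(−Te/τ) = e^(−0.32/0.2396) = 0.263; trapped volume = 440.0 × 0.263 = 115.72 mL.
Additional alveolar pressure from trapping ≈ V_trapped / C = 115.72 / 30.345 = 3.813 cmH2O.

3.8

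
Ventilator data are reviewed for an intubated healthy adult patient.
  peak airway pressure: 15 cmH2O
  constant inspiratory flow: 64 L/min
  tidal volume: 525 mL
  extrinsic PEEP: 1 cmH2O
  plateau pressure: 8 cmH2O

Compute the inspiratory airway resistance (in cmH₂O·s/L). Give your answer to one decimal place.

6.6

Flow: 64 L/min ÷ 60 = 1.0667 L/s.
Raw = (PIP − Pplat) / flow = (15 − 8) / 1.0667 = 7.0 / 1.0667 = 6.562 cmH2O·s/L.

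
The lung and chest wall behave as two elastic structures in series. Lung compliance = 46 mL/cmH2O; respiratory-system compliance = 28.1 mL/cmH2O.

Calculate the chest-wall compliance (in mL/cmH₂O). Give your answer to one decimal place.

1/Ccw = 1/Crs − 1/CL.
1/Ccw = 1/28.1 − 1/46 = 0.01385.
Ccw = 72.202 mL/cmH2O.

72.2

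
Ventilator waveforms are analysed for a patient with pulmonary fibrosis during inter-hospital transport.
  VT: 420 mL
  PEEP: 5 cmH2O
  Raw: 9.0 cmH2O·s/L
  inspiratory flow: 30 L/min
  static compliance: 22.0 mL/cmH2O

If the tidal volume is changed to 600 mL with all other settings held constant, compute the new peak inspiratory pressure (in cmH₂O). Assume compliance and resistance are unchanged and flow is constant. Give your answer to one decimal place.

36.8

Flow: 30 L/min ÷ 60 = 0.5 L/s.
PIP = Vt/C + R·V̇ + PEEP (constant-flow equation of motion).
Only the elastic term changes: ΔPIP = ΔVt / C = (600 − 420) / 22.0 = 8.182 cmH2O.
Original PIP = 420/22.0 + 9.0×0.5 + 5 = 28.591 cmH2O; new PIP = 28.591 + (8.182) = 36.773 cmH2O.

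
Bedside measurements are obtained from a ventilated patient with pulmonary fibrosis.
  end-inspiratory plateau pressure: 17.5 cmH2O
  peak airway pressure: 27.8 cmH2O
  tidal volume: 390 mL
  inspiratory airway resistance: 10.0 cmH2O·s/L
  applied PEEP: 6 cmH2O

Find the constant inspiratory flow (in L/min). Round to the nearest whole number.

flow = (PIP − Pplat) / Raw = (27.8 − 17.5) / 10.0 = 1.03 L/s × 60 = 61.8 L/min.

62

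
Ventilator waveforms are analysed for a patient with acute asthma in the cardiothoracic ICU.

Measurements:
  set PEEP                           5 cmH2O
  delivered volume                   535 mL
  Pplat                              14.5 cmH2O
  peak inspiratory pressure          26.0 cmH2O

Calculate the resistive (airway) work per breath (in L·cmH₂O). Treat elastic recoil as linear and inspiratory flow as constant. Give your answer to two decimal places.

With constant inspiratory flow the resistive pressure is constant at PIP − Pplat = 26.0 − 14.5 = 11.5 cmH2O, so resistive work = 11.5 × 0.535 = 6.153 L·cmH2O.

6.15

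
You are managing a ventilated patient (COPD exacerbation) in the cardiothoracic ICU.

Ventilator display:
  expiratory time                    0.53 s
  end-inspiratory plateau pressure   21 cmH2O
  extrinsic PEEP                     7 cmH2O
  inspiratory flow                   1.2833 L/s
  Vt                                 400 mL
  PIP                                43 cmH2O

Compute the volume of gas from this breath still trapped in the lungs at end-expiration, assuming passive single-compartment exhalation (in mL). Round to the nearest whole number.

136

R = (PIP − Pplat)/V̇ = (43 − 21) / 1.2833 = 22.0/1.2833 = 17.143 cmH2O·s/L.
C = Vt/(Pplat − PEEP) = 400.0 / (21 − 7) = 400.0/14.0 = 28.571 mL/cmH2O.
τ = R × C = 17.143 × 0.02857 L/cmH2O = 0.4898 s.
Fraction remaining = e^(−Te/τ) = e^(−0.53/0.4898) = 0.3389.
Trapped volume = 400.0 × 0.3389 = 135.56 mL.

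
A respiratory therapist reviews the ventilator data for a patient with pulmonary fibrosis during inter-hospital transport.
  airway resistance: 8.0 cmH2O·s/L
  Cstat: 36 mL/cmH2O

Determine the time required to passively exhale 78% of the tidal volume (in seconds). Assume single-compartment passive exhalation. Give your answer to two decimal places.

τ = R × C = 8.0 × 36 mL/cmH2O = 8.0 × 0.036 L/cmH2O = 0.288 s.
Exhaled fraction f = 1 − e^(−t/τ) → t = −τ·ln(1 − f) = −0.288·ln(0.22) = 0.4361 s.

0.44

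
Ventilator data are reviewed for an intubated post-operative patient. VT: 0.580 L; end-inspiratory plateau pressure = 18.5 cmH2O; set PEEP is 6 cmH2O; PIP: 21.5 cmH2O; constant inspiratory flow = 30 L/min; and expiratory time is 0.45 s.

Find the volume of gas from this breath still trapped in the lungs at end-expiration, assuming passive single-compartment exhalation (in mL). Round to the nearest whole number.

115

Flow: 30 L/min ÷ 60 = 0.5 L/s.
R = (PIP − Pplat)/V̇ = (21.5 − 18.5) / 0.5 = 3.0/0.5 = 6.0 cmH2O·s/L.
C = Vt/(Pplat − PEEP) = 580.0 / (18.5 − 6) = 580.0/12.5 = 46.4 mL/cmH2O.
τ = R × C = 6.0 × 0.0464 L/cmH2O = 0.2784 s.
Fraction remaining = e^(−Te/τ) = e^(−0.45/0.2784) = 0.1986.
Trapped volume = 580.0 × 0.1986 = 115.19 mL.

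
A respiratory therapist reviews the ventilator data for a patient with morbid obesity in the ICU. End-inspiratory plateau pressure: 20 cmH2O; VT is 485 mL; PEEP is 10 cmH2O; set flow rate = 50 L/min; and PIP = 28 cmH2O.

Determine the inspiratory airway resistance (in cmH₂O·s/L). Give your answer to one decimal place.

Flow: 50 L/min ÷ 60 = 0.8333 L/s.
Raw = (PIP − Pplat) / flow = (28 − 20) / 0.8333 = 8.0 / 0.8333 = 9.6 cmH2O·s/L.

9.6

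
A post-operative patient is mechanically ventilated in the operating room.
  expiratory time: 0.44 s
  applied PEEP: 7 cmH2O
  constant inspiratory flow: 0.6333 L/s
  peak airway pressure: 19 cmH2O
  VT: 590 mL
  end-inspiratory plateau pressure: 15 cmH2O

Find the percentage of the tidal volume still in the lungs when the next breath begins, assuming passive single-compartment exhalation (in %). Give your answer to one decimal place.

R = (PIP − Pplat)/V̇ = (19 − 15) / 0.6333 = 4.0/0.6333 = 6.316 cmH2O·s/L.
C = Vt/(Pplat − PEEP) = 590.0 / (15 − 7) = 590.0/8.0 = 73.75 mL/cmH2O.
τ = R × C = 6.316 × 0.07375 L/cmH2O = 0.4658 s.
Fraction remaining at end-expiration = e^(−Te/τ) = e^(−0.44/0.4658) = 0.3888 → 38.88%.

38.9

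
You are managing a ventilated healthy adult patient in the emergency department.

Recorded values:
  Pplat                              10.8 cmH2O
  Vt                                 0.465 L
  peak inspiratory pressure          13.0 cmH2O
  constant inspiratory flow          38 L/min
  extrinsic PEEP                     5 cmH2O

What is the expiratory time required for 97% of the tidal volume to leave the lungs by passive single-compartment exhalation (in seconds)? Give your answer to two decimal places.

0.98

Flow: 38 L/min ÷ 60 = 0.6333 L/s.
R = (PIP − Pplat)/V̇ = (13.0 − 10.8) / 0.6333 = 2.2/0.6333 = 3.474 cmH2O·s/L.
C = Vt/(Pplat − PEEP) = 465.0 / (10.8 − 5) = 465.0/5.8 = 80.172 mL/cmH2O.
τ = R × C = 3.474 × 0.08017 L/cmH2O = 0.2785 s.
t = −τ·ln(1 − 0.97) = −0.2785·ln(0.03) = 0.9766 s.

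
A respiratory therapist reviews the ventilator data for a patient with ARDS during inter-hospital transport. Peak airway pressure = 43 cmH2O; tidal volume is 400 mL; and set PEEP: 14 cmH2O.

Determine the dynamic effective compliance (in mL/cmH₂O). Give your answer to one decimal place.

13.8

Dynamic compliance = Vt / (PIP − PEEP) = 400 / (43 − 14) = 400 / 29.0 = 13.793 mL/cmH2O.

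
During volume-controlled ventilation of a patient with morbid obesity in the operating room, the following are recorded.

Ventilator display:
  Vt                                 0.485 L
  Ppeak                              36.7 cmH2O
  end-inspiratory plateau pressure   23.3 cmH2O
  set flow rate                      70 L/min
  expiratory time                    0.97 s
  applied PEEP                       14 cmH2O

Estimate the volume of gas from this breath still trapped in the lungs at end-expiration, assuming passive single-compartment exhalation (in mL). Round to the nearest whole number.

Flow: 70 L/min ÷ 60 = 1.1667 L/s.
R = (PIP − Pplat)/V̇ = (36.7 − 23.3) / 1.1667 = 13.4/1.1667 = 11.485 cmH2O·s/L.
C = Vt/(Pplat − PEEP) = 485.0 / (23.3 − 14) = 485.0/9.3 = 52.151 mL/cmH2O.
τ = R × C = 11.485 × 0.05215 L/cmH2O = 0.5989 s.
Fraction remaining = e^(−Te/τ) = e^(−0.97/0.5989) = 0.198.
Trapped volume = 485.0 × 0.198 = 96.03 mL.

96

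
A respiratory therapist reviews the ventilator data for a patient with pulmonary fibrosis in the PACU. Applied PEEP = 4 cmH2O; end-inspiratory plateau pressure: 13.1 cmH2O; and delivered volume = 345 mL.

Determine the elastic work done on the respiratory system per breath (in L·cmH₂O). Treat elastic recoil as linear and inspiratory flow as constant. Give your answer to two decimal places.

Elastic work ≈ ½ × (Pplat − PEEP) × Vt = 0.5 × (13.1 − 4) × 0.345 L = 0.5 × 9.1 × 0.345 = 1.57 L·cmH2O.

1.57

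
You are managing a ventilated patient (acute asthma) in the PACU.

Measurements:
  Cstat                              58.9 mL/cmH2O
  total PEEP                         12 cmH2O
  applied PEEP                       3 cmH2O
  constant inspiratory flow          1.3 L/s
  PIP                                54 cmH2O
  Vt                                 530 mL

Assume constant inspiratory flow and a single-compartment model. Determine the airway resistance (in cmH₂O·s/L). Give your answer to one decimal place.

25.4

Total PEEP = 12 cmH2O (set 3 + intrinsic 9); this is the baseline alveolar pressure.
Equation of motion (constant flow): PIP = Vt/C + R·V̇ + PEEP.
R·V̇ = PIP − Vt/C − PEEP = 54 − 530/58.9 − 12 = 54 − 8.998 − 12 = 33.002 cmH2O.
R = 33.002 / 1.3 = 25.386 cmH2O·s/L.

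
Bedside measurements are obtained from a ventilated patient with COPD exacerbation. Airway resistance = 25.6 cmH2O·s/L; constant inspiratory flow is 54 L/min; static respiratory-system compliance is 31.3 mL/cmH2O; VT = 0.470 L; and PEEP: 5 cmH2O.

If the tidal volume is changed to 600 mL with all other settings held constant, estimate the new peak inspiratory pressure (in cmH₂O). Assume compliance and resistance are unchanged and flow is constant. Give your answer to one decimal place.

47.2

Flow: 54 L/min ÷ 60 = 0.9 L/s.
PIP = Vt/C + R·V̇ + PEEP (constant-flow equation of motion).
Only the elastic term changes: ΔPIP = ΔVt / C = (600 − 470) / 31.3 = 4.153 cmH2O.
Original PIP = 470/31.3 + 25.6×0.9 + 5 = 43.056 cmH2O; new PIP = 43.056 + (4.153) = 47.209 cmH2O.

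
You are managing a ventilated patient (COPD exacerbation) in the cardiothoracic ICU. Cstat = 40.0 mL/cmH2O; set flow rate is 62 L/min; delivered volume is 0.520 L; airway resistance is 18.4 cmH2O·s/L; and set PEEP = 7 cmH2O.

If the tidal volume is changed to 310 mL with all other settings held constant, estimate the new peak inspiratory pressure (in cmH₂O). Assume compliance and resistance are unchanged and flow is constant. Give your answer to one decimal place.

Flow: 62 L/min ÷ 60 = 1.0333 L/s.
PIP = Vt/C + R·V̇ + PEEP (constant-flow equation of motion).
Only the elastic term changes: ΔPIP = ΔVt / C = (310 − 520) / 40.0 = -5.25 cmH2O.
Original PIP = 520/40.0 + 18.4×1.0333 + 7 = 39.013 cmH2O; new PIP = 39.013 + (-5.25) = 33.763 cmH2O.

33.8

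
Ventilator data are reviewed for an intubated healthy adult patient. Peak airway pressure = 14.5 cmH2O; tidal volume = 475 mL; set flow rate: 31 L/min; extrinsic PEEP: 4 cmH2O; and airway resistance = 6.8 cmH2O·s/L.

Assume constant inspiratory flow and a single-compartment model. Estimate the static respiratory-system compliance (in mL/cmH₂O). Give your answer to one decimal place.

68.0

Flow: 31 L/min ÷ 60 = 0.5167 L/s.
Equation of motion (constant flow): PIP = Vt/C + R·V̇ + PEEP.
Vt/C = PIP − R·V̇ − PEEP = 14.5 − 6.8×0.5167 − 4 = 14.5 − 3.514 − 4 = 6.986 cmH2O.
C = Vt / 6.986 = 475 / 6.986 = 67.993 mL/cmH2O.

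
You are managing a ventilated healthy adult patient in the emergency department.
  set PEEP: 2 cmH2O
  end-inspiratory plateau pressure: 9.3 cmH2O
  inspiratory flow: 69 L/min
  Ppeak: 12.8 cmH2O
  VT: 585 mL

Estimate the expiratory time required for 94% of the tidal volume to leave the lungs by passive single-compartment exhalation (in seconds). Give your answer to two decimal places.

Flow: 69 L/min ÷ 60 = 1.15 L/s.
R = (PIP − Pplat)/V̇ = (12.8 − 9.3) / 1.15 = 3.5/1.15 = 3.043 cmH2O·s/L.
C = Vt/(Pplat − PEEP) = 585.0 / (9.3 − 2) = 585.0/7.3 = 80.137 mL/cmH2O.
τ = R × C = 3.043 × 0.08014 L/cmH2O = 0.2439 s.
t = −τ·ln(1 − 0.94) = −0.2439·ln(0.06) = 0.6862 s.

0.69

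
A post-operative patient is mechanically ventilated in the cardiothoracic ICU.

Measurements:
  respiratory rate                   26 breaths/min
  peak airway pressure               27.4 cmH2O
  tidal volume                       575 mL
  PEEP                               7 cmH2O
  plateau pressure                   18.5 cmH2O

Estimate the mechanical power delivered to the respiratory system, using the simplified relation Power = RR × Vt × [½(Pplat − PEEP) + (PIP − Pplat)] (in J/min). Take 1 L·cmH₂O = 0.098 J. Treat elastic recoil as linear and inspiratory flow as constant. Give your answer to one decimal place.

Per-breath work = Vt × [½(Pplat−PEEP) + (PIP−Pplat)] = 0.575 × [0.5×11.5 + 8.9] = 0.575 × 14.65 = 8.424 L·cmH2O.
Power = 26 × 8.424 = 219.02 L·cmH2O/min.
× 0.098 J/(L·cmH2O) → 21.464 J/min.

21.5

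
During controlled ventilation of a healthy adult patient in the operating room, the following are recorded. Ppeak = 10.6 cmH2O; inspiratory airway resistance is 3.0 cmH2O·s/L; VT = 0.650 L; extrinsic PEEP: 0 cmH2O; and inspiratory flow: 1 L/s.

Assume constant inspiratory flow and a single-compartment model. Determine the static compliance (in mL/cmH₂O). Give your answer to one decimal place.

85.5

Equation of motion (constant flow): PIP = Vt/C + R·V̇ + PEEP.
Vt/C = PIP − R·V̇ − PEEP = 10.6 − 3.0×1 − 0 = 10.6 − 3.0 − 0 = 7.6 cmH2O.
C = Vt / 7.6 = 650 / 7.6 = 85.526 mL/cmH2O.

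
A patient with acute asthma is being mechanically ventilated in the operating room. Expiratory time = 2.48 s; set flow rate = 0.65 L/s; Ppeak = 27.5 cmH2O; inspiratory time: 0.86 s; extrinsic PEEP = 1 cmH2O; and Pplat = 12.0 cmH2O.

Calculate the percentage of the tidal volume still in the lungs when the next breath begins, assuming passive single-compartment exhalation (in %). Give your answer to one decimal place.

12.9

Vt = flow × Ti = 0.65 L/s × 0.86 s × 1000 mL/L = 559.0 mL.
R = (PIP − Pplat)/V̇ = (27.5 − 12.0) / 0.65 = 15.5/0.65 = 23.846 cmH2O·s/L.
C = Vt/(Pplat − PEEP) = 559.0 / (12.0 − 1) = 559.0/11.0 = 50.818 mL/cmH2O.
τ = R × C = 23.846 × 0.05082 L/cmH2O = 1.212 s.
Fraction remaining at end-expiration = e^(−Te/τ) = e^(−2.48/1.212) = 0.1292 → 12.92%.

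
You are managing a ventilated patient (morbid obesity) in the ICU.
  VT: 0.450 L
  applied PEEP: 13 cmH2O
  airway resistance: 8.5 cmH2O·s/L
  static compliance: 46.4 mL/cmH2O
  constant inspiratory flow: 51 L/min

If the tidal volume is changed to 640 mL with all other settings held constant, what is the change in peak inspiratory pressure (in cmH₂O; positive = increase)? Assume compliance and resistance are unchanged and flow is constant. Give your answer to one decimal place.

PIP = Vt/C + R·V̇ + PEEP (constant-flow equation of motion).
Only the elastic term changes: ΔPIP = ΔVt / C = (640 − 450) / 46.4 = 4.095 cmH2O.

4.1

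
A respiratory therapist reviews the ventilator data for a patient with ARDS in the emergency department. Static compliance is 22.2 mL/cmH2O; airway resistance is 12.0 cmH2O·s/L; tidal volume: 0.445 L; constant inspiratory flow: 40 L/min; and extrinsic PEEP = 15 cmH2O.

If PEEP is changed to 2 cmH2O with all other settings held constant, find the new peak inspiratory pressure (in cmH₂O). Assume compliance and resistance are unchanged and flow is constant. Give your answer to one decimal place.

Flow: 40 L/min ÷ 60 = 0.6667 L/s.
PIP = Vt/C + R·V̇ + PEEP (constant-flow equation of motion).
Only the baseline term changes: ΔPIP = ΔPEEP = 2 − 15 = -13.0 cmH2O.
Original PIP = 445/22.2 + 12.0×0.6667 + 15 = 43.045 cmH2O; new PIP = 43.045 + (-13.0) = 30.045 cmH2O.

30.0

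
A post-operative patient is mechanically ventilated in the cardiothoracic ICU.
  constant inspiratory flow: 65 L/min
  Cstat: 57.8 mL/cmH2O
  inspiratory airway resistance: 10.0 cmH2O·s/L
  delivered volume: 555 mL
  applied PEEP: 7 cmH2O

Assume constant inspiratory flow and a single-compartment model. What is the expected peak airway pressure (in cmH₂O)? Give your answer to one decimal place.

27.4

Flow: 65 L/min ÷ 60 = 1.0833 L/s.
Equation of motion (constant flow): PIP = Vt/C + R·V̇ + PEEP.
PIP = 555/57.8 + 10.0×1.0833 + 7 = 9.602 + 10.833 + 7 = 27.435 cmH2O.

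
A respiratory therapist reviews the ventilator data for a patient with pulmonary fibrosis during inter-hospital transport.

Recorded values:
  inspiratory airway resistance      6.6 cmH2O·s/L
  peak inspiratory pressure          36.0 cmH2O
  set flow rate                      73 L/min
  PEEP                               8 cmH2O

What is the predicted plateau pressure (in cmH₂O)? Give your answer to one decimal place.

28.0

Flow: 73 L/min ÷ 60 = 1.2167 L/s.
Pplat = PIP − Raw × flow = 36.0 − 6.6 × 1.2167 = 36.0 − 8.03 = 27.97 cmH2O.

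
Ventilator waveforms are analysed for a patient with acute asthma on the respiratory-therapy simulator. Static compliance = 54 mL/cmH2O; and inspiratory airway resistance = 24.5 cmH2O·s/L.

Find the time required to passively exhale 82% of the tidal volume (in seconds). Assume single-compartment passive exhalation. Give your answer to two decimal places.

τ = R × C = 24.5 × 54 mL/cmH2O = 24.5 × 0.054 L/cmH2O = 1.323 s.
Exhaled fraction f = 1 − e^(−t/τ) → t = −τ·ln(1 − f) = −1.323·ln(0.18) = 2.269 s.

2.27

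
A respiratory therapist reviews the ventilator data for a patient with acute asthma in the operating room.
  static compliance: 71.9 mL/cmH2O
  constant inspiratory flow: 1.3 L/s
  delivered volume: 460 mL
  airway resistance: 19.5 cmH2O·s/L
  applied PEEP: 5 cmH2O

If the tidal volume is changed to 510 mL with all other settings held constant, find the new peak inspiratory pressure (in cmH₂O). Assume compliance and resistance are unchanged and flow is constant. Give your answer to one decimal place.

37.4

PIP = Vt/C + R·V̇ + PEEP (constant-flow equation of motion).
Only the elastic term changes: ΔPIP = ΔVt / C = (510 − 460) / 71.9 = 0.6954 cmH2O.
Original PIP = 460/71.9 + 19.5×1.3 + 5 = 36.748 cmH2O; new PIP = 36.748 + (0.6954) = 37.443 cmH2O.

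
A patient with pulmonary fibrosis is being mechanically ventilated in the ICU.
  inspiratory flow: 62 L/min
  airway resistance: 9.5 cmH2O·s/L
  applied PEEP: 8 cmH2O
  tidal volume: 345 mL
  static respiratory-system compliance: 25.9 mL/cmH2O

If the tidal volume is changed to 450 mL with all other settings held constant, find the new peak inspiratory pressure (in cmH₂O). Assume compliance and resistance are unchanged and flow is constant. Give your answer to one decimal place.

Flow: 62 L/min ÷ 60 = 1.0333 L/s.
PIP = Vt/C + R·V̇ + PEEP (constant-flow equation of motion).
Only the elastic term changes: ΔPIP = ΔVt / C = (450 − 345) / 25.9 = 4.054 cmH2O.
Original PIP = 345/25.9 + 9.5×1.0333 + 8 = 31.137 cmH2O; new PIP = 31.137 + (4.054) = 35.191 cmH2O.

35.2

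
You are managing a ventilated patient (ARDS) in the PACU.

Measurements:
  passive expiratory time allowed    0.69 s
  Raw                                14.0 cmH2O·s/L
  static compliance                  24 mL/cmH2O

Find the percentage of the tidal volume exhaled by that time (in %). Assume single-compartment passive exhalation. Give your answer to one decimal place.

87.2

τ = R × C = 14.0 × 24 mL/cmH2O = 14.0 × 0.024 L/cmH2O = 0.336 s.
Passive exhalation: V(t)/V₀ = e^(−t/τ) = e^(−0.69/0.336) = 0.1283.
Fraction exhaled = 1 − 0.1283 = 0.8717 → 87.17%.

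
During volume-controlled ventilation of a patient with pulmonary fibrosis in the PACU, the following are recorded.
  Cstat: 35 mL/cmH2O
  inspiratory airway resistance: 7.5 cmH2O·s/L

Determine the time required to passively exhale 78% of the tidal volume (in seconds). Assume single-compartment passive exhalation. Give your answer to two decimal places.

τ = R × C = 7.5 × 35 mL/cmH2O = 7.5 × 0.035 L/cmH2O = 0.2625 s.
Exhaled fraction f = 1 − e^(−t/τ) → t = −τ·ln(1 − f) = −0.2625·ln(0.22) = 0.3975 s.

0.40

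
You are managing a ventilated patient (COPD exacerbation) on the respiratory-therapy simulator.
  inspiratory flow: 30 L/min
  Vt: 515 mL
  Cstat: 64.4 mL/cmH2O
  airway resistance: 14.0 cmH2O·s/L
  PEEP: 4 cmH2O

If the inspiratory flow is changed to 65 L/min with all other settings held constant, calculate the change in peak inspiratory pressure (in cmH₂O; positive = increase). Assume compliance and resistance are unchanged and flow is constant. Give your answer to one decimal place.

8.2

Flow: 30 L/min ÷ 60 = 0.5 L/s.
New flow: 65 L/min ÷ 60 = 1.0833 L/s.
PIP = Vt/C + R·V̇ + PEEP (constant-flow equation of motion).
Only the resistive term changes: ΔPIP = R × ΔV̇ = 14.0 × (1.0833 − 0.5) = 14.0 × 0.5833 = 8.166 cmH2O.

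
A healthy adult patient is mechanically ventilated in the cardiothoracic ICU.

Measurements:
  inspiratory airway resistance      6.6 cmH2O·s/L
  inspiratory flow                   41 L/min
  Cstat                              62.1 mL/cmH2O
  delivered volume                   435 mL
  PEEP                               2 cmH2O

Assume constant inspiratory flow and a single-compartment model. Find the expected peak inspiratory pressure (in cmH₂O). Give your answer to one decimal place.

Flow: 41 L/min ÷ 60 = 0.6833 L/s.
Equation of motion (constant flow): PIP = Vt/C + R·V̇ + PEEP.
PIP = 435/62.1 + 6.6×0.6833 + 2 = 7.005 + 4.51 + 2 = 13.515 cmH2O.

13.5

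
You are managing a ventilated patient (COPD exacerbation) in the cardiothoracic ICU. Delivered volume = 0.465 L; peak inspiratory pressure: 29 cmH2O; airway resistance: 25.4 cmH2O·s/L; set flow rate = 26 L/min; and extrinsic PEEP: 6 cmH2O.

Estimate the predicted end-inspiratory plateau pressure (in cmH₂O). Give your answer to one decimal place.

Flow: 26 L/min ÷ 60 = 0.4333 L/s.
Pplat = PIP − Raw × flow = 29 − 25.4 × 0.4333 = 29 − 11.006 = 17.994 cmH2O.

18.0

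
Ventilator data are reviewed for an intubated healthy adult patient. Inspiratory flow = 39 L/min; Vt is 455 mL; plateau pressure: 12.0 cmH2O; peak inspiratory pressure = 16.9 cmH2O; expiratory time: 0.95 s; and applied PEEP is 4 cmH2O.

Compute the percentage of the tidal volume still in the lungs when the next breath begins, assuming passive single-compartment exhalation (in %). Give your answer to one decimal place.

10.9

Flow: 39 L/min ÷ 60 = 0.65 L/s.
R = (PIP − Pplat)/V̇ = (16.9 − 12.0) / 0.65 = 4.9/0.65 = 7.538 cmH2O·s/L.
C = Vt/(Pplat − PEEP) = 455.0 / (12.0 − 4) = 455.0/8.0 = 56.875 mL/cmH2O.
τ = R × C = 7.538 × 0.05688 L/cmH2O = 0.4288 s.
Fraction remaining at end-expiration = e^(−Te/τ) = e^(−0.95/0.4288) = 0.1091 → 10.91%.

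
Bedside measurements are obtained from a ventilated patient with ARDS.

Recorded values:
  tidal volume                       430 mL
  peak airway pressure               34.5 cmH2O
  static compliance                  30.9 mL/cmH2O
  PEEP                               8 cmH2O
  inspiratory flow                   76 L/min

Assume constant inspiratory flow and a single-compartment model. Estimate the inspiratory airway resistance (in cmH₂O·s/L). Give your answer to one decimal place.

Flow: 76 L/min ÷ 60 = 1.2667 L/s.
Equation of motion (constant flow): PIP = Vt/C + R·V̇ + PEEP.
R·V̇ = PIP − Vt/C − PEEP = 34.5 − 430/30.9 − 8 = 34.5 − 13.916 − 8 = 12.584 cmH2O.
R = 12.584 / 1.2667 = 9.934 cmH2O·s/L.

9.9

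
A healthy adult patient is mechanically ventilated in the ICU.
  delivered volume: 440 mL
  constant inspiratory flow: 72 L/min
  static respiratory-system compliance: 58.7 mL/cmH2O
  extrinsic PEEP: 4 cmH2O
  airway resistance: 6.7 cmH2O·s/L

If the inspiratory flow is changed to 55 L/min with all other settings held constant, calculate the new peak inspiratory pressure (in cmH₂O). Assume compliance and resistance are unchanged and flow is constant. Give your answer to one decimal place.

Flow: 72 L/min ÷ 60 = 1.2 L/s.
New flow: 55 L/min ÷ 60 = 0.9167 L/s.
PIP = Vt/C + R·V̇ + PEEP (constant-flow equation of motion).
Only the resistive term changes: ΔPIP = R × ΔV̇ = 6.7 × (0.9167 − 1.2) = 6.7 × -0.2833 = -1.898 cmH2O.
Original PIP = 440/58.7 + 6.7×1.2 + 4 = 19.536 cmH2O; new PIP = 19.536 + (-1.898) = 17.638 cmH2O.

17.6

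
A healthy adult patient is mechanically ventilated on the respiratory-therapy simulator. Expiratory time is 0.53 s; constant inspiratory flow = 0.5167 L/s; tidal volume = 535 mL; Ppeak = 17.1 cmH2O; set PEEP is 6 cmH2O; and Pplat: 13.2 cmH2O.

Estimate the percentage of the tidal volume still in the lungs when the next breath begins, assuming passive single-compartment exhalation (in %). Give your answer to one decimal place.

R = (PIP − Pplat)/V̇ = (17.1 − 13.2) / 0.5167 = 3.9/0.5167 = 7.548 cmH2O·s/L.
C = Vt/(Pplat − PEEP) = 535.0 / (13.2 − 6) = 535.0/7.2 = 74.306 mL/cmH2O.
τ = R × C = 7.548 × 0.07431 L/cmH2O = 0.5609 s.
Fraction remaining at end-expiration = e^(−Te/τ) = e^(−0.53/0.5609) = 0.3887 → 38.87%.

38.9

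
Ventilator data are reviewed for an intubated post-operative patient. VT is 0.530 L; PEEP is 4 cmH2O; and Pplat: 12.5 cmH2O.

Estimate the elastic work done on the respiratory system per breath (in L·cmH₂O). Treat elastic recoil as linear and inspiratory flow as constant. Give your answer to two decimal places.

2.25

Elastic work ≈ ½ × (Pplat − PEEP) × Vt = 0.5 × (12.5 − 4) × 0.530 L = 0.5 × 8.5 × 0.530 = 2.253 L·cmH2O.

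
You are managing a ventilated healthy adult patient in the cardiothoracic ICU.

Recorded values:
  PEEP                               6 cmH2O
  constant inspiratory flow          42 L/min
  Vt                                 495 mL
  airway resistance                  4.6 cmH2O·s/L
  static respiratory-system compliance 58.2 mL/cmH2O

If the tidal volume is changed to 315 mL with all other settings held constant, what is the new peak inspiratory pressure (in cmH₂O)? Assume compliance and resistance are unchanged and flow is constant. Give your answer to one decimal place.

14.6

Flow: 42 L/min ÷ 60 = 0.7 L/s.
PIP = Vt/C + R·V̇ + PEEP (constant-flow equation of motion).
Only the elastic term changes: ΔPIP = ΔVt / C = (315 − 495) / 58.2 = -3.093 cmH2O.
Original PIP = 495/58.2 + 4.6×0.7 + 6 = 17.725 cmH2O; new PIP = 17.725 + (-3.093) = 14.632 cmH2O.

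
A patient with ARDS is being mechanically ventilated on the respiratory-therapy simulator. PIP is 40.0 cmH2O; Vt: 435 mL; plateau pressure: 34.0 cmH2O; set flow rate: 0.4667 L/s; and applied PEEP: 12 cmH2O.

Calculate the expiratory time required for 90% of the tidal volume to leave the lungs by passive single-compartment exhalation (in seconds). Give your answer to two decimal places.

0.59

R = (PIP − Pplat)/V̇ = (40.0 − 34.0) / 0.4667 = 6.0/0.4667 = 12.856 cmH2O·s/L.
C = Vt/(Pplat − PEEP) = 435.0 / (34.0 − 12) = 435.0/22.0 = 19.773 mL/cmH2O.
τ = R × C = 12.856 × 0.01977 L/cmH2O = 0.2542 s.
t = −τ·ln(1 − 0.90) = −0.2542·ln(0.1) = 0.5853 s.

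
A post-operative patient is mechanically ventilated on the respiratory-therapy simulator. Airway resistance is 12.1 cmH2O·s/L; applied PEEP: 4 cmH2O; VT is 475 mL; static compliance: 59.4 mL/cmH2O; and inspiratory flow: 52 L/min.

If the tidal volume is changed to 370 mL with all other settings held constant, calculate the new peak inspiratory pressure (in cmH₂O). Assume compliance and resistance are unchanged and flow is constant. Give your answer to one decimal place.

Flow: 52 L/min ÷ 60 = 0.8667 L/s.
PIP = Vt/C + R·V̇ + PEEP (constant-flow equation of motion).
Only the elastic term changes: ΔPIP = ΔVt / C = (370 − 475) / 59.4 = -1.768 cmH2O.
Original PIP = 475/59.4 + 12.1×0.8667 + 4 = 22.484 cmH2O; new PIP = 22.484 + (-1.768) = 20.716 cmH2O.

20.7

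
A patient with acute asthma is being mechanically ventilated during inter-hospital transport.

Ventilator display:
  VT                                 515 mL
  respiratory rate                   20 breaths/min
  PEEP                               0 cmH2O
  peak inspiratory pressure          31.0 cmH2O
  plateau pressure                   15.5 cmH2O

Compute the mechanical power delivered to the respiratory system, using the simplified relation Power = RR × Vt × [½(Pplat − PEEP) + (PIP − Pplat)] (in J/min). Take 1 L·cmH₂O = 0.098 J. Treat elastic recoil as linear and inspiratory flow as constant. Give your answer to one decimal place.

Per-breath work = Vt × [½(Pplat−PEEP) + (PIP−Pplat)] = 0.515 × [0.5×15.5 + 15.5] = 0.515 × 23.25 = 11.974 L·cmH2O.
Power = 20 × 11.974 = 239.48 L·cmH2O/min.
× 0.098 J/(L·cmH2O) → 23.469 J/min.

23.5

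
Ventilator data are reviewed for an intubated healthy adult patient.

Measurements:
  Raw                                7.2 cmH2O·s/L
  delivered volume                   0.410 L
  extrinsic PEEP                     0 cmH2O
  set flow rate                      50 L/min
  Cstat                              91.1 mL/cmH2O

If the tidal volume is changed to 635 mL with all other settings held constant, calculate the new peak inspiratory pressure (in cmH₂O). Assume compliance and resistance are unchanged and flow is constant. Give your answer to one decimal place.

13.0

Flow: 50 L/min ÷ 60 = 0.8333 L/s.
PIP = Vt/C + R·V̇ + PEEP (constant-flow equation of motion).
Only the elastic term changes: ΔPIP = ΔVt / C = (635 − 410) / 91.1 = 2.47 cmH2O.
Original PIP = 410/91.1 + 7.2×0.8333 + 0 = 10.5 cmH2O; new PIP = 10.5 + (2.47) = 12.97 cmH2O.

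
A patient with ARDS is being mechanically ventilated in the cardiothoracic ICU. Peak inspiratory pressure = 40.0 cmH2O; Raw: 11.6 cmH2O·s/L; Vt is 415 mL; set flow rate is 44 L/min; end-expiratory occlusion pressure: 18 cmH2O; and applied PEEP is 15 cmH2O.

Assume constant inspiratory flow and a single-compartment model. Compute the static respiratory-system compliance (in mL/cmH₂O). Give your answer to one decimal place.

30.8

Flow: 44 L/min ÷ 60 = 0.7333 L/s.
Total PEEP = 18 cmH2O (set 15 + intrinsic 3); this is the baseline alveolar pressure.
Equation of motion (constant flow): PIP = Vt/C + R·V̇ + PEEP.
Vt/C = PIP − R·V̇ − PEEP = 40.0 − 11.6×0.7333 − 18 = 40.0 − 8.506 − 18 = 13.494 cmH2O.
C = Vt / 13.494 = 415 / 13.494 = 30.754 mL/cmH2O.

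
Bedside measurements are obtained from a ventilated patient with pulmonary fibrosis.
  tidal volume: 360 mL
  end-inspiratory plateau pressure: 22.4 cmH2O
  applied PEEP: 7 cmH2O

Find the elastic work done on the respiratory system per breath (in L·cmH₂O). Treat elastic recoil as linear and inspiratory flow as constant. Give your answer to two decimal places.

2.77

Elastic work ≈ ½ × (Pplat − PEEP) × Vt = 0.5 × (22.4 − 7) × 0.360 L = 0.5 × 15.4 × 0.360 = 2.772 L·cmH2O.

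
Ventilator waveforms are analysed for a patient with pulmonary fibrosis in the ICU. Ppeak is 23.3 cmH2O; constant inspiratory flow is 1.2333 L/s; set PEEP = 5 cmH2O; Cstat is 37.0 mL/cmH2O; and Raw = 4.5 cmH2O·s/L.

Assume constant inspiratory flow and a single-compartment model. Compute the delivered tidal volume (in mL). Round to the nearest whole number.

472

Equation of motion (constant flow): PIP = Vt/C + R·V̇ + PEEP.
Vt/C = PIP − R·V̇ − PEEP = 23.3 − 5.55 − 5 = 12.75 cmH2O.
Vt = C × 12.75 = 37.0 × 12.75 = 471.75 mL.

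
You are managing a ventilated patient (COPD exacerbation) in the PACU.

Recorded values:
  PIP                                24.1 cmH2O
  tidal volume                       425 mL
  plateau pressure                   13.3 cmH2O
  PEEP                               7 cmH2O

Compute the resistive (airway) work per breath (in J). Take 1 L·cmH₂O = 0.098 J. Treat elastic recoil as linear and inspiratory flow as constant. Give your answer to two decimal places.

0.45

With constant inspiratory flow the resistive pressure is constant at PIP − Pplat = 24.1 − 13.3 = 10.8 cmH2O, so resistive work = 10.8 × 0.425 = 4.59 L·cmH2O.
× 0.098 J/(L·cmH2O) → 0.4498 J.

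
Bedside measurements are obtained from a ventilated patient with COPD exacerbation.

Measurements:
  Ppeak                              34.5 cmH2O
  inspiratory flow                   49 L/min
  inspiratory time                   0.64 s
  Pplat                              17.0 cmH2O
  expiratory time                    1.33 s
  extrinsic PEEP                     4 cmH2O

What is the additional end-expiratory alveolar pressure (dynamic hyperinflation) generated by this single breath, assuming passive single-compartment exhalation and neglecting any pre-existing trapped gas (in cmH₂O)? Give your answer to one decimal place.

2.8

Flow: 49 L/min ÷ 60 = 0.8167 L/s.
Vt = flow × Ti = 0.8167 L/s × 0.64 s × 1000 mL/L = 522.69 mL.
R = (PIP − Pplat)/V̇ = (34.5 − 17.0) / 0.8167 = 17.5/0.8167 = 21.428 cmH2O·s/L.
C = Vt/(Pplat − PEEP) = 522.69 / (17.0 − 4) = 522.69/13.0 = 40.207 mL/cmH2O.
τ = R × C = 21.428 × 0.04021 L/cmH2O = 0.8616 s.
Fraction remaining = e^(−Te/τ) = e^(−1.33/0.8616) = 0.2136; trapped volume = 522.69 × 0.2136 = 111.65 mL.
Additional alveolar pressure from trapping ≈ V_trapped / C = 111.65 / 40.207 = 2.777 cmH2O.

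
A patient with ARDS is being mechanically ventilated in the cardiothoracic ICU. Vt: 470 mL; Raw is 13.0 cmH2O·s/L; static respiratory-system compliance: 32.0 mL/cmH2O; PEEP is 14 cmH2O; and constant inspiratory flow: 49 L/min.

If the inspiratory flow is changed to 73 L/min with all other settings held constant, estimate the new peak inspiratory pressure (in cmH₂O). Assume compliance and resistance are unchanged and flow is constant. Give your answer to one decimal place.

44.5

Flow: 49 L/min ÷ 60 = 0.8167 L/s.
New flow: 73 L/min ÷ 60 = 1.2167 L/s.
PIP = Vt/C + R·V̇ + PEEP (constant-flow equation of motion).
Only the resistive term changes: ΔPIP = R × ΔV̇ = 13.0 × (1.2167 − 0.8167) = 13.0 × 0.4 = 5.2 cmH2O.
Original PIP = 470/32.0 + 13.0×0.8167 + 14 = 39.305 cmH2O; new PIP = 39.305 + (5.2) = 44.505 cmH2O.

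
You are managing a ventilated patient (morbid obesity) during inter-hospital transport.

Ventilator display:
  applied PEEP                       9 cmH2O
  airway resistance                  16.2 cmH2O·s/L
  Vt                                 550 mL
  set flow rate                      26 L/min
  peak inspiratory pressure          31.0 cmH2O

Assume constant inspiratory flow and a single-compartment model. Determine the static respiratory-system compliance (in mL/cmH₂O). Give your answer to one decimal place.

Flow: 26 L/min ÷ 60 = 0.4333 L/s.
Equation of motion (constant flow): PIP = Vt/C + R·V̇ + PEEP.
Vt/C = PIP − R·V̇ − PEEP = 31.0 − 16.2×0.4333 − 9 = 31.0 − 7.019 − 9 = 14.981 cmH2O.
C = Vt / 14.981 = 550 / 14.981 = 36.713 mL/cmH2O.

36.7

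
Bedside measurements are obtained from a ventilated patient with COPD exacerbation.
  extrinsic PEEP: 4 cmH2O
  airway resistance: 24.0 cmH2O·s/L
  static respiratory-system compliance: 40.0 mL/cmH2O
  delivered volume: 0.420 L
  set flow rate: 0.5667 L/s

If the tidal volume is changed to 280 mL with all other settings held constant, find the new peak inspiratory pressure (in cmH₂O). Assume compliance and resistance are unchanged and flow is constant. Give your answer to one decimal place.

24.6

PIP = Vt/C + R·V̇ + PEEP (constant-flow equation of motion).
Only the elastic term changes: ΔPIP = ΔVt / C = (280 − 420) / 40.0 = -3.5 cmH2O.
Original PIP = 420/40.0 + 24.0×0.5667 + 4 = 28.101 cmH2O; new PIP = 28.101 + (-3.5) = 24.601 cmH2O.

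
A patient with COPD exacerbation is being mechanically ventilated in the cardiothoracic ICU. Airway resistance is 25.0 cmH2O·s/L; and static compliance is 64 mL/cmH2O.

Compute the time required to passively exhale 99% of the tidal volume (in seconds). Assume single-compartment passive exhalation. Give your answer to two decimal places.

τ = R × C = 25.0 × 64 mL/cmH2O = 25.0 × 0.064 L/cmH2O = 1.6 s.
Exhaled fraction f = 1 − e^(−t/τ) → t = −τ·ln(1 − f) = −1.6·ln(0.01) = 7.368 s.

7.37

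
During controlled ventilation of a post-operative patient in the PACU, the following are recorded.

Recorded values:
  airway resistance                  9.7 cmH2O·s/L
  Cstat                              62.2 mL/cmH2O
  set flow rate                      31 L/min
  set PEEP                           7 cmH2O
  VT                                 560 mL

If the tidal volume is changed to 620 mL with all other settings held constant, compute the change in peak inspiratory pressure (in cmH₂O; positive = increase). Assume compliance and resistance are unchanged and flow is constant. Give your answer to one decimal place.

1.0

PIP = Vt/C + R·V̇ + PEEP (constant-flow equation of motion).
Only the elastic term changes: ΔPIP = ΔVt / C = (620 − 560) / 62.2 = 0.9646 cmH2O.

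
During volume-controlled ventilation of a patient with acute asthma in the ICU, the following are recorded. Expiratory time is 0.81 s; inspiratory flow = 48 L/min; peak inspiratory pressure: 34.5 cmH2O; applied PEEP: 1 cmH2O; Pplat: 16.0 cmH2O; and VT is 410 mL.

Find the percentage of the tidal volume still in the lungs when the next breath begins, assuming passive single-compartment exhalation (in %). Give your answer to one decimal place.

27.8

Flow: 48 L/min ÷ 60 = 0.8 L/s.
R = (PIP − Pplat)/V̇ = (34.5 − 16.0) / 0.8 = 18.5/0.8 = 23.125 cmH2O·s/L.
C = Vt/(Pplat − PEEP) = 410.0 / (16.0 − 1) = 410.0/15.0 = 27.333 mL/cmH2O.
τ = R × C = 23.125 × 0.02733 L/cmH2O = 0.632 s.
Fraction remaining at end-expiration = e^(−Te/τ) = e^(−0.81/0.632) = 0.2776 → 27.76%.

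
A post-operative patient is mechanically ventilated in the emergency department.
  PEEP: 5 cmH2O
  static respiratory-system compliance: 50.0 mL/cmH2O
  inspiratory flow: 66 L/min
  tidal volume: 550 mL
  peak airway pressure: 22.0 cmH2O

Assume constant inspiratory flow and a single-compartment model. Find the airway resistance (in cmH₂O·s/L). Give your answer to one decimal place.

5.5

Flow: 66 L/min ÷ 60 = 1.1 L/s.
Equation of motion (constant flow): PIP = Vt/C + R·V̇ + PEEP.
R·V̇ = PIP − Vt/C − PEEP = 22.0 − 550/50.0 − 5 = 22.0 − 11.0 − 5 = 6.0 cmH2O.
R = 6.0 / 1.1 = 5.455 cmH2O·s/L.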